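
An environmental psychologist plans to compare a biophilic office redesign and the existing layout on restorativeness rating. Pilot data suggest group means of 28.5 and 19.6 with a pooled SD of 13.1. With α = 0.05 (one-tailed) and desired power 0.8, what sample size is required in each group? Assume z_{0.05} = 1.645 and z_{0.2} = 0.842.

n = 27 per group

Cohen's d = |M₁ − M₂| / SD_pooled = |28.5 − 19.6| / 13.1 = 8.9 / 13.1 = 0.679.
For two independent groups with equal n: n = 2·((z_{α} + z_β) / d)².
z_{α} + z_β = 1.645 + 0.842 = 2.487.
n = 2 × (2.487 / 0.679)² = 2 × 3.663² = 2 × 13.42 = 26.8.
Round up to the next whole participant.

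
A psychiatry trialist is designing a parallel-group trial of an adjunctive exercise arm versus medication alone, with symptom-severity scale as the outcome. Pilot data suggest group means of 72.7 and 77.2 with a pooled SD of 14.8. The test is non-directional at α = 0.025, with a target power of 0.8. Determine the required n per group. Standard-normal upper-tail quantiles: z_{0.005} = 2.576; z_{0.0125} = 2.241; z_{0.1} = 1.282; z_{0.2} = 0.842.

n = 206 per group

Cohen's d = |M₁ − M₂| / SD_pooled = |72.7 − 77.2| / 14.8 = 4.5 / 14.8 = 0.304.
For two independent groups with equal n: n = 2·((z_{α/2} + z_β) / d)².
z_{α/2} + z_β = 2.241 + 0.842 = 3.083.
n = 2 × (3.083 / 0.304)² = 2 × 10.141² = 2 × 102.85 = 205.7.
Round up to the next whole participant.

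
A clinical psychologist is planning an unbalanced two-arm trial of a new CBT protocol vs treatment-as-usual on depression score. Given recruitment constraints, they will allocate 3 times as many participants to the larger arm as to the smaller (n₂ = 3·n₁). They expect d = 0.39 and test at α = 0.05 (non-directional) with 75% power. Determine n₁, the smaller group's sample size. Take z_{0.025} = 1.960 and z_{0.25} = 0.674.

With allocation ratio k = n₂/n₁ = 3, Var(x̄₁−x̄₂) = σ²(1/n₁ + 1/(k·n₁)) = σ²·(k+1)/(k·n₁).
So n₁ = (1 + 1/k)·((z_{α/2} + z_β)/d)² = 1.333 × (2.634/0.39)².
n₁ = 1.333 × 45.61 = 60.8.
Round up: n₁ = 61, giving n₂ = 3 × 61 = 183.

n₁ = 61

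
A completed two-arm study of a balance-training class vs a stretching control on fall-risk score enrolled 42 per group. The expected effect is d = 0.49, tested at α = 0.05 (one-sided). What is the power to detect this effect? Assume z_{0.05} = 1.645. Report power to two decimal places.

power ≈ 0.73

For two equal groups, power = Φ(d·√(n/2) − z_{α}).
d·√(n/2) = 0.49 × √(42/2) = 0.49 × 4.583 = 2.245.
z_β = 2.245 − 1.645 = 0.600.
Power = Φ(0.600) = 0.726.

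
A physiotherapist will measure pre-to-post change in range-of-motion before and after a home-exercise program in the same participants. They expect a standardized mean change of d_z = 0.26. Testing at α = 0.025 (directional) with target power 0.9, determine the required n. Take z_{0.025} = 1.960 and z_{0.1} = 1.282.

n = 156 pairs

For a paired (one-sample on differences) test: n = ((z_{α} + z_β) / d)².
z_{α} + z_β = 1.960 + 1.282 = 3.242.
n = (3.242 / 0.26)² = 12.469² = 155.48.
Round up.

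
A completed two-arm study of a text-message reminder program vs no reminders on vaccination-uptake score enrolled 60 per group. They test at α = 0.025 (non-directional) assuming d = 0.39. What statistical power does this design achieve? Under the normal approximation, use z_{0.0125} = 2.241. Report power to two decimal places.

power ≈ 0.46

For two equal groups, power = Φ(d·√(n/2) − z_{α/2}).
d·√(n/2) = 0.39 × √(60/2) = 0.39 × 5.477 = 2.136.
z_β = 2.136 − 2.241 = -0.105.
Power = Φ(-0.105) = 0.458.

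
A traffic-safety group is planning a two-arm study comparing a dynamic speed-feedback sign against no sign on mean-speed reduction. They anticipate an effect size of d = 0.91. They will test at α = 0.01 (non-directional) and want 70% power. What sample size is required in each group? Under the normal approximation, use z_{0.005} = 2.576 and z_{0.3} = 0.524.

n = 24 per group

For two independent groups with equal n: n = 2·((z_{α/2} + z_β) / d)².
z_{α/2} + z_β = 2.576 + 0.524 = 3.100.
n = 2 × (3.100 / 0.91)² = 2 × 3.407² = 2 × 11.60 = 23.2.
Round up to the next whole participant.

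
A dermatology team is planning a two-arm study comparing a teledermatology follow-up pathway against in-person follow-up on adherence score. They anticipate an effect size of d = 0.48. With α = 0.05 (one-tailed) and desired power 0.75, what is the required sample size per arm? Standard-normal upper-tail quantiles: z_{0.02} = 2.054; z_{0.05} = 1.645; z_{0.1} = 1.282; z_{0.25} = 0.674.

n = 47 per group

For two independent groups with equal n: n = 2·((z_{α} + z_β) / d)².
z_{α} + z_β = 1.645 + 0.674 = 2.319.
n = 2 × (2.319 / 0.48)² = 2 × 4.831² = 2 × 23.34 = 46.7.
Round up to the next whole participant.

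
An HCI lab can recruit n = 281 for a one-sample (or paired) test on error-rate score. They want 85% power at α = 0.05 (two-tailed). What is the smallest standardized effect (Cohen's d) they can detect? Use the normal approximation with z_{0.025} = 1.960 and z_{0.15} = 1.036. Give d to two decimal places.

For a single sample (or paired design) of n = 281: d_min = (z_{α/2} + z_β)/√n.
z-sum = 1.960 + 1.036 = 2.996.
d_min = 2.996 / √281 = 2.996 / 16.763 = 0.179.

d_min ≈ 0.18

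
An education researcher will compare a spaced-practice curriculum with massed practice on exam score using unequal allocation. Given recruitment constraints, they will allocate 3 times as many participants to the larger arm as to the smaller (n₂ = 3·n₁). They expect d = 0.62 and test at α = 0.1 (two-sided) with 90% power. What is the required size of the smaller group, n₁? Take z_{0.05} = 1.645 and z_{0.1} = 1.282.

With allocation ratio k = n₂/n₁ = 3, Var(x̄₁−x̄₂) = σ²(1/n₁ + 1/(k·n₁)) = σ²·(k+1)/(k·n₁).
So n₁ = (1 + 1/k)·((z_{α/2} + z_β)/d)² = 1.333 × (2.927/0.62)².
n₁ = 1.333 × 22.29 = 29.7.
Round up: n₁ = 30, giving n₂ = 3 × 30 = 90.

n₁ = 30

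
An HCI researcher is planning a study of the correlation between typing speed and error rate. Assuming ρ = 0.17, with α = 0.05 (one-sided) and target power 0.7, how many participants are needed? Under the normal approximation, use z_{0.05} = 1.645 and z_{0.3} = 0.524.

Fisher's z: C = ½·ln((1+r)/(1−r)) = ½·ln(1.4096) = 0.1717.
n = ((z_{α} + z_β)/C)² + 3.
(1.645 + 0.524) / 0.1717 = 2.169 / 0.1717 = 12.632.
n = 12.632² + 3 = 159.58 + 3 = 162.6.
Round up.

n = 163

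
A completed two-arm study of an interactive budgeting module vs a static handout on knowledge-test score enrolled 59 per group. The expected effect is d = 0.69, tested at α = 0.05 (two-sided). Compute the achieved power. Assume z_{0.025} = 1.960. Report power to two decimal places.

power ≈ 0.96

For two equal groups, power = Φ(d·√(n/2) − z_{α/2}).
d·√(n/2) = 0.69 × √(59/2) = 0.69 × 5.431 = 3.748.
z_β = 3.748 − 1.960 = 1.788.
Power = Φ(1.788) = 0.963.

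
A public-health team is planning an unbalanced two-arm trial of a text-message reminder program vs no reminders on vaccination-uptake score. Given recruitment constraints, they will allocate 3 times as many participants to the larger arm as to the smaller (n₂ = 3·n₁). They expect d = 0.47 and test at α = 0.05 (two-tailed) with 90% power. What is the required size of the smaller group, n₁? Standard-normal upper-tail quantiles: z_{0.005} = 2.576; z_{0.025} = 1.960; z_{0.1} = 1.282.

With allocation ratio k = n₂/n₁ = 3, Var(x̄₁−x̄₂) = σ²(1/n₁ + 1/(k·n₁)) = σ²·(k+1)/(k·n₁).
So n₁ = (1 + 1/k)·((z_{α/2} + z_β)/d)² = 1.333 × (3.242/0.47)².
n₁ = 1.333 × 47.58 = 63.4.
Round up: n₁ = 64, giving n₂ = 3 × 64 = 192.

n₁ = 64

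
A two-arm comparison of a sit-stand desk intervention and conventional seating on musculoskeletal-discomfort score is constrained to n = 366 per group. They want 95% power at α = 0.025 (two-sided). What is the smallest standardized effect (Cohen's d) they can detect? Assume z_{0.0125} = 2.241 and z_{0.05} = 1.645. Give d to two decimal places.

For two independent groups of n = 366 each: d_min = (z_{α/2} + z_β)·√(2/n).
z-sum = 2.241 + 1.645 = 3.886.
d_min = 3.886 × √(2/366) = 3.886 × 0.0739 = 0.287.

d_min ≈ 0.29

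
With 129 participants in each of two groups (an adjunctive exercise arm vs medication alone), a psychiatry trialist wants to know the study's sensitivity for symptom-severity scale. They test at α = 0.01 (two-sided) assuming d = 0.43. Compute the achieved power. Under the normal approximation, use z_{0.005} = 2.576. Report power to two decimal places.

For two equal groups, power = Φ(d·√(n/2) − z_{α/2}).
d·√(n/2) = 0.43 × √(129/2) = 0.43 × 8.031 = 3.453.
z_β = 3.453 − 2.576 = 0.877.
Power = Φ(0.877) = 0.810.

power ≈ 0.81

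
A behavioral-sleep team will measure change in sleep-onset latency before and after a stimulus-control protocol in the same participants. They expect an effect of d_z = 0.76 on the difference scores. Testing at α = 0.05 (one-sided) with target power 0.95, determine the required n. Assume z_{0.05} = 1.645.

n = 19 pairs

For a paired (one-sample on differences) test: n = ((z_{α} + z_β) / d)².
z_{α} + z_β = 1.645 + 1.645 = 3.290.
n = (3.290 / 0.76)² = 4.329² = 18.74.
Round up.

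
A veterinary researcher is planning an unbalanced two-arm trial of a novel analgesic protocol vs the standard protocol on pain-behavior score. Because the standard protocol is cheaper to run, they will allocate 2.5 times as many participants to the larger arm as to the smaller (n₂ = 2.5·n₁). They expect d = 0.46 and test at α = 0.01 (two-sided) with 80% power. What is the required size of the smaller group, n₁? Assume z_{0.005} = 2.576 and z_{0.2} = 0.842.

n₁ = 78

With allocation ratio k = n₂/n₁ = 2.5, Var(x̄₁−x̄₂) = σ²(1/n₁ + 1/(k·n₁)) = σ²·(k+1)/(k·n₁).
So n₁ = (1 + 1/k)·((z_{α/2} + z_β)/d)² = 1.400 × (3.418/0.46)².
n₁ = 1.400 × 55.21 = 77.3.
Round up: n₁ = 78, giving n₂ = 2.5 × 78 = 195.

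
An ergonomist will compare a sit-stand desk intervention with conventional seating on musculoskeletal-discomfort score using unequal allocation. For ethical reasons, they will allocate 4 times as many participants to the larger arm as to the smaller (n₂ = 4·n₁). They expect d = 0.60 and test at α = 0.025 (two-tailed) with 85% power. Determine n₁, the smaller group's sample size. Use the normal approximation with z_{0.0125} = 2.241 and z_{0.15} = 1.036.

n₁ = 38

With allocation ratio k = n₂/n₁ = 4, Var(x̄₁−x̄₂) = σ²(1/n₁ + 1/(k·n₁)) = σ²·(k+1)/(k·n₁).
So n₁ = (1 + 1/k)·((z_{α/2} + z_β)/d)² = 1.250 × (3.277/0.60)².
n₁ = 1.250 × 29.83 = 37.3.
Round up: n₁ = 38, giving n₂ = 4 × 38 = 152.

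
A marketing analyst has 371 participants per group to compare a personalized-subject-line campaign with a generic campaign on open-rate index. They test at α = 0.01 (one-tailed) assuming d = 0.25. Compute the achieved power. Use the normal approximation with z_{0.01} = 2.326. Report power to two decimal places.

For two equal groups, power = Φ(d·√(n/2) − z_{α}).
d·√(n/2) = 0.25 × √(371/2) = 0.25 × 13.620 = 3.405.
z_β = 3.405 − 2.326 = 1.079.
Power = Φ(1.079) = 0.860.

power ≈ 0.86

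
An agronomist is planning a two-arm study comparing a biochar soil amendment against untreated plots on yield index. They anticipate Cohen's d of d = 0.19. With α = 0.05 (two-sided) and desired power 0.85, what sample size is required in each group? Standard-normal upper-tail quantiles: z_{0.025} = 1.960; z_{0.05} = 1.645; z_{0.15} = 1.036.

n = 498 per group

For two independent groups with equal n: n = 2·((z_{α/2} + z_β) / d)².
z_{α/2} + z_β = 1.960 + 1.036 = 2.996.
n = 2 × (2.996 / 0.19)² = 2 × 15.768² = 2 × 248.64 = 497.3.
Round up to the next whole participant.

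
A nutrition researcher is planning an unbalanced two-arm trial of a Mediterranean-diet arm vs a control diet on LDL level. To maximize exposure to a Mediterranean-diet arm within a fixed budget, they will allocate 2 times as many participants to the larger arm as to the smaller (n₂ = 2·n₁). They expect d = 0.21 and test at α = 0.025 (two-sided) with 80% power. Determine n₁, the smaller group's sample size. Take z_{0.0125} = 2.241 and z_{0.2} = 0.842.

n₁ = 324

With allocation ratio k = n₂/n₁ = 2, Var(x̄₁−x̄₂) = σ²(1/n₁ + 1/(k·n₁)) = σ²·(k+1)/(k·n₁).
So n₁ = (1 + 1/k)·((z_{α/2} + z_β)/d)² = 1.500 × (3.083/0.21)².
n₁ = 1.500 × 215.53 = 323.3.
Round up: n₁ = 324, giving n₂ = 2 × 324 = 648.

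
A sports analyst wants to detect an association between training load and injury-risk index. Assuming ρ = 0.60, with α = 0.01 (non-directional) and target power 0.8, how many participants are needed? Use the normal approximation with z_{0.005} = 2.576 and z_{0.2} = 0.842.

n = 28

Fisher's z: C = ½·ln((1+r)/(1−r)) = ½·ln(4.0000) = 0.6931.
n = ((z_{α/2} + z_β)/C)² + 3.
(2.576 + 0.842) / 0.6931 = 3.418 / 0.6931 = 4.931.
n = 4.931² + 3 = 24.32 + 3 = 27.3.
Round up.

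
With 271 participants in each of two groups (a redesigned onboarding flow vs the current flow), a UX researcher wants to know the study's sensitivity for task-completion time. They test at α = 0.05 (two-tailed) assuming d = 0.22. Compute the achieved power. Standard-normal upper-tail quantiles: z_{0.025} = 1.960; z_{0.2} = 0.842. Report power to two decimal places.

For two equal groups, power = Φ(d·√(n/2) − z_{α/2}).
d·√(n/2) = 0.22 × √(271/2) = 0.22 × 11.640 = 2.561.
z_β = 2.561 − 1.960 = 0.601.
Power = Φ(0.601) = 0.726.

power ≈ 0.73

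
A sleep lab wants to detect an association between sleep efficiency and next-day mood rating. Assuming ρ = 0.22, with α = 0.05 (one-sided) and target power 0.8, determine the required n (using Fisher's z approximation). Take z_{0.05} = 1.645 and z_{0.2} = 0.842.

n = 127

Fisher's z: C = ½·ln((1+r)/(1−r)) = ½·ln(1.5641) = 0.2237.
n = ((z_{α} + z_β)/C)² + 3.
(1.645 + 0.842) / 0.2237 = 2.487 / 0.2237 = 11.118.
n = 11.118² + 3 = 123.60 + 3 = 126.6.
Round up.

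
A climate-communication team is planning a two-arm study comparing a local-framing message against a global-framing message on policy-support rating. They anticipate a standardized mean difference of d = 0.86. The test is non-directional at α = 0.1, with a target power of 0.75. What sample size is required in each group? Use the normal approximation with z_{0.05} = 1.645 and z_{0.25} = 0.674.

n = 15 per group

For two independent groups with equal n: n = 2·((z_{α/2} + z_β) / d)².
z_{α/2} + z_β = 1.645 + 0.674 = 2.319.
n = 2 × (2.319 / 0.86)² = 2 × 2.697² = 2 × 7.27 = 14.5.
Round up to the next whole participant.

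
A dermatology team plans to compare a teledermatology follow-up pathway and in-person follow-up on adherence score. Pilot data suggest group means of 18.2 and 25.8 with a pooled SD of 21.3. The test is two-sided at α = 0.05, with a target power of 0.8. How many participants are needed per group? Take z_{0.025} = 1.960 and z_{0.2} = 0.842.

n = 124 per group

Cohen's d = |M₁ − M₂| / SD_pooled = |18.2 − 25.8| / 21.3 = 7.6 / 21.3 = 0.357.
For two independent groups with equal n: n = 2·((z_{α/2} + z_β) / d)².
z_{α/2} + z_β = 1.960 + 0.842 = 2.802.
n = 2 × (2.802 / 0.357)² = 2 × 7.849² = 2 × 61.60 = 123.2.
Round up to the next whole participant.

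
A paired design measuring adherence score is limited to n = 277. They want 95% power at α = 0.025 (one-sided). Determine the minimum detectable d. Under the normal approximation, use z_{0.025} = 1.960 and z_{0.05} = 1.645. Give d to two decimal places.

d_min ≈ 0.22

For a single sample (or paired design) of n = 277: d_min = (z_{α} + z_β)/√n.
z-sum = 1.960 + 1.645 = 3.605.
d_min = 3.605 / √277 = 3.605 / 16.643 = 0.217.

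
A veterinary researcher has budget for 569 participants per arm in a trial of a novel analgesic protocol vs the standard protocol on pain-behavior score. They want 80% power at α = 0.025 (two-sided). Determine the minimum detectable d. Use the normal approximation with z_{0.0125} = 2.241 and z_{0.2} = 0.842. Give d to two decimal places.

For two independent groups of n = 569 each: d_min = (z_{α/2} + z_β)·√(2/n).
z-sum = 2.241 + 0.842 = 3.083.
d_min = 3.083 × √(2/569) = 3.083 × 0.0593 = 0.183.

d_min ≈ 0.18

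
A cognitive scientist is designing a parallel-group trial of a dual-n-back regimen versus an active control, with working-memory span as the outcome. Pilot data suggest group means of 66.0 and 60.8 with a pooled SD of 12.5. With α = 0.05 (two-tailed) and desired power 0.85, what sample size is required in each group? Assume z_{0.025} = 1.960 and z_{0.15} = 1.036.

n = 104 per group

Cohen's d = |M₁ − M₂| / SD_pooled = |66.0 − 60.8| / 12.5 = 5.2 / 12.5 = 0.416.
For two independent groups with equal n: n = 2·((z_{α/2} + z_β) / d)².
z_{α/2} + z_β = 1.960 + 1.036 = 2.996.
n = 2 × (2.996 / 0.416)² = 2 × 7.202² = 2 × 51.87 = 103.7.
Round up to the next whole participant.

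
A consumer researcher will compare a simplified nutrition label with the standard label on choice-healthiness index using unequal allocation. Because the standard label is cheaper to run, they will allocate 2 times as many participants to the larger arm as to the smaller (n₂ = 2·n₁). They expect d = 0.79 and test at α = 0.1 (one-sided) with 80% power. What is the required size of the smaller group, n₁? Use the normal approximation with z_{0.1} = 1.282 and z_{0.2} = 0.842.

With allocation ratio k = n₂/n₁ = 2, Var(x̄₁−x̄₂) = σ²(1/n₁ + 1/(k·n₁)) = σ²·(k+1)/(k·n₁).
So n₁ = (1 + 1/k)·((z_{α} + z_β)/d)² = 1.500 × (2.124/0.79)².
n₁ = 1.500 × 7.23 = 10.8.
Round up: n₁ = 11, giving n₂ = 2 × 11 = 22.

n₁ = 11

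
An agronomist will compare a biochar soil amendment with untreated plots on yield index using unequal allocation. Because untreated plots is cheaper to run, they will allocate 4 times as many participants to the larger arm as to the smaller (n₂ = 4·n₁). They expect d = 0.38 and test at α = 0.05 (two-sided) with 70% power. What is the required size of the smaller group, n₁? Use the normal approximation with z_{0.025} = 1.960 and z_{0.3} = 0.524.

With allocation ratio k = n₂/n₁ = 4, Var(x̄₁−x̄₂) = σ²(1/n₁ + 1/(k·n₁)) = σ²·(k+1)/(k·n₁).
So n₁ = (1 + 1/k)·((z_{α/2} + z_β)/d)² = 1.250 × (2.484/0.38)².
n₁ = 1.250 × 42.73 = 53.4.
Round up: n₁ = 54, giving n₂ = 4 × 54 = 216.

n₁ = 54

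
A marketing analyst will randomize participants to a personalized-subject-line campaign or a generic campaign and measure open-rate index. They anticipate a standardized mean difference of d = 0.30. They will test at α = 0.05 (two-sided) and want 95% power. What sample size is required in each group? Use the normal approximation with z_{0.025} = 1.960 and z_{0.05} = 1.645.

n = 289 per group

For two independent groups with equal n: n = 2·((z_{α/2} + z_β) / d)².
z_{α/2} + z_β = 1.960 + 1.645 = 3.605.
n = 2 × (3.605 / 0.30)² = 2 × 12.017² = 2 × 144.40 = 288.8.
Round up to the next whole participant.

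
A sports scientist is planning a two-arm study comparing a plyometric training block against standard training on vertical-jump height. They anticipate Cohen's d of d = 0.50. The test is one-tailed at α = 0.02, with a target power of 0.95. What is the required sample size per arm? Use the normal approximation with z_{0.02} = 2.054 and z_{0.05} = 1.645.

n = 110 per group

For two independent groups with equal n: n = 2·((z_{α} + z_β) / d)².
z_{α} + z_β = 2.054 + 1.645 = 3.699.
n = 2 × (3.699 / 0.50)² = 2 × 7.398² = 2 × 54.73 = 109.5.
Round up to the next whole participant.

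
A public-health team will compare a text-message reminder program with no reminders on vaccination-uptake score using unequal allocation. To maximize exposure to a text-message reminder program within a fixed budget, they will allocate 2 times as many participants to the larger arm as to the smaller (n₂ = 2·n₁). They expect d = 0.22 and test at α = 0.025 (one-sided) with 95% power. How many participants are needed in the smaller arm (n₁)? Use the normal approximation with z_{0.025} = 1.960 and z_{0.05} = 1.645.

With allocation ratio k = n₂/n₁ = 2, Var(x̄₁−x̄₂) = σ²(1/n₁ + 1/(k·n₁)) = σ²·(k+1)/(k·n₁).
So n₁ = (1 + 1/k)·((z_{α} + z_β)/d)² = 1.500 × (3.605/0.22)².
n₁ = 1.500 × 268.51 = 402.8.
Round up: n₁ = 403, giving n₂ = 2 × 403 = 806.

n₁ = 403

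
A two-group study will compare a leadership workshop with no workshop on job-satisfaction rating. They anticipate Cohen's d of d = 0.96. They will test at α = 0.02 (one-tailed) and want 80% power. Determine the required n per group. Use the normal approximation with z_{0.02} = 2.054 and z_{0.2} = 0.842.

For two independent groups with equal n: n = 2·((z_{α} + z_β) / d)².
z_{α} + z_β = 2.054 + 0.842 = 2.896.
n = 2 × (2.896 / 0.96)² = 2 × 3.017² = 2 × 9.10 = 18.2.
Round up to the next whole participant.

n = 19 per group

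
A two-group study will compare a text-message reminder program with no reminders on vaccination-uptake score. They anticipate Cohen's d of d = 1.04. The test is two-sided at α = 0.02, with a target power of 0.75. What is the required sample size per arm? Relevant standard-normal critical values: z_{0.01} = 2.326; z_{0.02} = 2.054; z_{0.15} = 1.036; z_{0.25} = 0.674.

n = 17 per group

For two independent groups with equal n: n = 2·((z_{α/2} + z_β) / d)².
z_{α/2} + z_β = 2.326 + 0.674 = 3.000.
n = 2 × (3.000 / 1.04)² = 2 × 2.885² = 2 × 8.32 = 16.6.
Round up to the next whole participant.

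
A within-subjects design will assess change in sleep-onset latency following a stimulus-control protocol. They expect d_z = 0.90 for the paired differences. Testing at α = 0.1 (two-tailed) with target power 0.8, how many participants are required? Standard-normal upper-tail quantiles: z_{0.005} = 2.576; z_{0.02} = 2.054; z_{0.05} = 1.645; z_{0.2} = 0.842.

For a paired (one-sample on differences) test: n = ((z_{α/2} + z_β) / d)².
z_{α/2} + z_β = 1.645 + 0.842 = 2.487.
n = (2.487 / 0.90)² = 2.763² = 7.64.
Round up.

n = 8 pairs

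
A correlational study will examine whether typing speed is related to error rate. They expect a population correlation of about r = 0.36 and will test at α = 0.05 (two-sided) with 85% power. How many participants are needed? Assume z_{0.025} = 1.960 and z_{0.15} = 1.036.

n = 67

Fisher's z: C = ½·ln((1+r)/(1−r)) = ½·ln(2.1250) = 0.3769.
n = ((z_{α/2} + z_β)/C)² + 3.
(1.960 + 1.036) / 0.3769 = 2.996 / 0.3769 = 7.949.
n = 7.949² + 3 = 63.19 + 3 = 66.2.
Round up.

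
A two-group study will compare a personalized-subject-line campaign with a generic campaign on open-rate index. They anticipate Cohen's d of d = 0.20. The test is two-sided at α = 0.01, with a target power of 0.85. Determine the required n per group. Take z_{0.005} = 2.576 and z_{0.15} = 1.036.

For two independent groups with equal n: n = 2·((z_{α/2} + z_β) / d)².
z_{α/2} + z_β = 2.576 + 1.036 = 3.612.
n = 2 × (3.612 / 0.20)² = 2 × 18.060² = 2 × 326.16 = 652.3.
Round up to the next whole participant.

n = 653 per group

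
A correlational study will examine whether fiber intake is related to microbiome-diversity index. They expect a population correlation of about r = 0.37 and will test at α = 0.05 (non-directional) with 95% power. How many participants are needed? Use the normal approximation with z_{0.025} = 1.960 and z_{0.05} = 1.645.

Fisher's z: C = ½·ln((1+r)/(1−r)) = ½·ln(2.1746) = 0.3884.
n = ((z_{α/2} + z_β)/C)² + 3.
(1.960 + 1.645) / 0.3884 = 3.605 / 0.3884 = 9.282.
n = 9.282² + 3 = 86.15 + 3 = 89.1.
Round up.

n = 90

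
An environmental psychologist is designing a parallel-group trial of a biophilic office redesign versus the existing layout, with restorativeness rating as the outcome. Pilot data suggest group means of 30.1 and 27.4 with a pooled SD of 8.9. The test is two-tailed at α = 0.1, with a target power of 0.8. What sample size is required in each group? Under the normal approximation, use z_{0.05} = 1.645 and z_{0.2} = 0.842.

Cohen's d = |M₁ − M₂| / SD_pooled = |30.1 − 27.4| / 8.9 = 2.7 / 8.9 = 0.303.
For two independent groups with equal n: n = 2·((z_{α/2} + z_β) / d)².
z_{α/2} + z_β = 1.645 + 0.842 = 2.487.
n = 2 × (2.487 / 0.303)² = 2 × 8.208² = 2 × 67.37 = 134.7.
Round up to the next whole participant.

n = 135 per group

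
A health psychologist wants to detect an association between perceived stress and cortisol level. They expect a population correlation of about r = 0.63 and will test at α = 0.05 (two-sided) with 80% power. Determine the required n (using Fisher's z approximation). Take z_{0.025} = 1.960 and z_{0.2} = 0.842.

n = 18

Fisher's z: C = ½·ln((1+r)/(1−r)) = ½·ln(4.4054) = 0.7414.
n = ((z_{α/2} + z_β)/C)² + 3.
(1.960 + 0.842) / 0.7414 = 2.802 / 0.7414 = 3.779.
n = 3.779² + 3 = 14.28 + 3 = 17.3.
Round up.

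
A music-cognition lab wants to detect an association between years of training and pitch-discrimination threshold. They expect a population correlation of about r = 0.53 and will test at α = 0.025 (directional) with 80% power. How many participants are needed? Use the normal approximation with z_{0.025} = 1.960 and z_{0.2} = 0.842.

Fisher's z: C = ½·ln((1+r)/(1−r)) = ½·ln(3.2553) = 0.5901.
n = ((z_{α} + z_β)/C)² + 3.
(1.960 + 0.842) / 0.5901 = 2.802 / 0.5901 = 4.748.
n = 4.748² + 3 = 22.55 + 3 = 25.5.
Round up.

n = 26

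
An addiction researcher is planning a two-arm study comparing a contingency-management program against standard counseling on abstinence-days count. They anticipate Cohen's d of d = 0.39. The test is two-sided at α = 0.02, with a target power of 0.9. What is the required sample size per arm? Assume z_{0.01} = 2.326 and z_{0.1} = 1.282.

n = 172 per group

For two independent groups with equal n: n = 2·((z_{α/2} + z_β) / d)².
z_{α/2} + z_β = 2.326 + 1.282 = 3.608.
n = 2 × (3.608 / 0.39)² = 2 × 9.251² = 2 × 85.59 = 171.2.
Round up to the next whole participant.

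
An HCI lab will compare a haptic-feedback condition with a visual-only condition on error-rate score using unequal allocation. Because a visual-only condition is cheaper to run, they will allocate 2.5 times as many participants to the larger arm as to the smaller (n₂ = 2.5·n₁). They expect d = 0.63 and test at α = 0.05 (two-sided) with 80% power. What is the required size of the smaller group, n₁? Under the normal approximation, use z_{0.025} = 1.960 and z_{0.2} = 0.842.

With allocation ratio k = n₂/n₁ = 2.5, Var(x̄₁−x̄₂) = σ²(1/n₁ + 1/(k·n₁)) = σ²·(k+1)/(k·n₁).
So n₁ = (1 + 1/k)·((z_{α/2} + z_β)/d)² = 1.400 × (2.802/0.63)².
n₁ = 1.400 × 19.78 = 27.7.
Round up: n₁ = 28, giving n₂ = 2.5 × 28 = 70.

n₁ = 28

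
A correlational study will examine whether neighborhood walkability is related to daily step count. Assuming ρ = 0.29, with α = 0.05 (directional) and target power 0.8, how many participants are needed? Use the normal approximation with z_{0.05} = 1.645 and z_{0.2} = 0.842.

Fisher's z: C = ½·ln((1+r)/(1−r)) = ½·ln(1.8169) = 0.2986.
n = ((z_{α} + z_β)/C)² + 3.
(1.645 + 0.842) / 0.2986 = 2.487 / 0.2986 = 8.329.
n = 8.329² + 3 = 69.37 + 3 = 72.4.
Round up.

n = 73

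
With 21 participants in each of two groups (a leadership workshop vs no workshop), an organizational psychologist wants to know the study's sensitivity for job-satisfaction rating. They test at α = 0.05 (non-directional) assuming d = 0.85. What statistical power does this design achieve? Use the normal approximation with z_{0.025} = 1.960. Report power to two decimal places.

power ≈ 0.79

For two equal groups, power = Φ(d·√(n/2) − z_{α/2}).
d·√(n/2) = 0.85 × √(21/2) = 0.85 × 3.240 = 2.754.
z_β = 2.754 − 1.960 = 0.794.
Power = Φ(0.794) = 0.786.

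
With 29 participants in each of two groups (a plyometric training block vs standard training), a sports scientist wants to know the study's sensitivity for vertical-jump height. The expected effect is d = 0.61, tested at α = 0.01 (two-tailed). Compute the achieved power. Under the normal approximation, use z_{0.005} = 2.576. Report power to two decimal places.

For two equal groups, power = Φ(d·√(n/2) − z_{α/2}).
d·√(n/2) = 0.61 × √(29/2) = 0.61 × 3.808 = 2.323.
z_β = 2.323 − 2.576 = -0.253.
Power = Φ(-0.253) = 0.400.

power ≈ 0.40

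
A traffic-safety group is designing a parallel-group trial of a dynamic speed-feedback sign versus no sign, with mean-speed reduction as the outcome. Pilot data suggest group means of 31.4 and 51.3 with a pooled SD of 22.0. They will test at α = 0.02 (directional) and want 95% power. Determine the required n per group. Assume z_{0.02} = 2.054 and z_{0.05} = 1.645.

n = 34 per group

Cohen's d = |M₁ − M₂| / SD_pooled = |31.4 − 51.3| / 22.0 = 19.9 / 22.0 = 0.905.
For two independent groups with equal n: n = 2·((z_{α} + z_β) / d)².
z_{α} + z_β = 2.054 + 1.645 = 3.699.
n = 2 × (3.699 / 0.905)² = 2 × 4.087² = 2 × 16.71 = 33.4.
Round up to the next whole participant.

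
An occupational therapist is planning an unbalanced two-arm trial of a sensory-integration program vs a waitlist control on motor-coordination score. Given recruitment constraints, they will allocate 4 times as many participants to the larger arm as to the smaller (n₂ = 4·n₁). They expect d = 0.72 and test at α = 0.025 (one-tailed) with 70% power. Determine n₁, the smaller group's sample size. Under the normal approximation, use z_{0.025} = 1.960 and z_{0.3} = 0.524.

n₁ = 15

With allocation ratio k = n₂/n₁ = 4, Var(x̄₁−x̄₂) = σ²(1/n₁ + 1/(k·n₁)) = σ²·(k+1)/(k·n₁).
So n₁ = (1 + 1/k)·((z_{α} + z_β)/d)² = 1.250 × (2.484/0.72)².
n₁ = 1.250 × 11.90 = 14.9.
Round up: n₁ = 15, giving n₂ = 4 × 15 = 60.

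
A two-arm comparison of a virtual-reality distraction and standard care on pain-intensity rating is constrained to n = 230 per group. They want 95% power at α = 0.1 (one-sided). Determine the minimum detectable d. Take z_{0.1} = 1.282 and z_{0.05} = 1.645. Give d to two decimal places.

For two independent groups of n = 230 each: d_min = (z_{α} + z_β)·√(2/n).
z-sum = 1.282 + 1.645 = 2.927.
d_min = 2.927 × √(2/230) = 2.927 × 0.0933 = 0.273.

d_min ≈ 0.27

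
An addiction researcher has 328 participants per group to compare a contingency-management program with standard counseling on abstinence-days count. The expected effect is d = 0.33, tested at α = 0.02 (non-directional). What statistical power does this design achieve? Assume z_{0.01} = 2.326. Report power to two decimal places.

For two equal groups, power = Φ(d·√(n/2) − z_{α/2}).
d·√(n/2) = 0.33 × √(328/2) = 0.33 × 12.806 = 4.226.
z_β = 4.226 − 2.326 = 1.900.
Power = Φ(1.900) = 0.971.

power ≈ 0.97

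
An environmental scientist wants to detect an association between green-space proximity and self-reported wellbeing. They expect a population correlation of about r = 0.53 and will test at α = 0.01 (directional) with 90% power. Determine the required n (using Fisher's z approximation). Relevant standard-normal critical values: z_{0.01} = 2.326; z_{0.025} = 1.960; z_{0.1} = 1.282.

n = 41

Fisher's z: C = ½·ln((1+r)/(1−r)) = ½·ln(3.2553) = 0.5901.
n = ((z_{α} + z_β)/C)² + 3.
(2.326 + 1.282) / 0.5901 = 3.608 / 0.5901 = 6.114.
n = 6.114² + 3 = 37.38 + 3 = 40.4.
Round up.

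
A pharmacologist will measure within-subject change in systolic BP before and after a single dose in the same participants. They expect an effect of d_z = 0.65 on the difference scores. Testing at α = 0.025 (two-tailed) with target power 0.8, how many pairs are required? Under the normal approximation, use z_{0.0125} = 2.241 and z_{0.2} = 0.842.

n = 23 pairs

For a paired (one-sample on differences) test: n = ((z_{α/2} + z_β) / d)².
z_{α/2} + z_β = 2.241 + 0.842 = 3.083.
n = (3.083 / 0.65)² = 4.743² = 22.50.
Round up.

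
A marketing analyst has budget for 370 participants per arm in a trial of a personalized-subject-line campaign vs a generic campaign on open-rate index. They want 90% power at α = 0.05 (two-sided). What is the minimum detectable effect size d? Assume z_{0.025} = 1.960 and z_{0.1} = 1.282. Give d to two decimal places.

For two independent groups of n = 370 each: d_min = (z_{α/2} + z_β)·√(2/n).
z-sum = 1.960 + 1.282 = 3.242.
d_min = 3.242 × √(2/370) = 3.242 × 0.0735 = 0.238.

d_min ≈ 0.24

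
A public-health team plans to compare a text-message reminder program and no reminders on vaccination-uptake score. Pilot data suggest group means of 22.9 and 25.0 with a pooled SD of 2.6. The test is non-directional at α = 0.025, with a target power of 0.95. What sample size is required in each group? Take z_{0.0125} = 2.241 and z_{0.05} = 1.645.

n = 47 per group

Cohen's d = |M₁ − M₂| / SD_pooled = |22.9 − 25.0| / 2.6 = 2.1 / 2.6 = 0.808.
For two independent groups with equal n: n = 2·((z_{α/2} + z_β) / d)².
z_{α/2} + z_β = 2.241 + 1.645 = 3.886.
n = 2 × (3.886 / 0.808)² = 2 × 4.809² = 2 × 23.13 = 46.3.
Round up to the next whole participant.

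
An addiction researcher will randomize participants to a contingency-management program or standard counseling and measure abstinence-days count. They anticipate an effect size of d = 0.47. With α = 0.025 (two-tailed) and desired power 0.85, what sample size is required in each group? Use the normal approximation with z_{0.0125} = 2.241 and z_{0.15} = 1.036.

For two independent groups with equal n: n = 2·((z_{α/2} + z_β) / d)².
z_{α/2} + z_β = 2.241 + 1.036 = 3.277.
n = 2 × (3.277 / 0.47)² = 2 × 6.972² = 2 × 48.61 = 97.2.
Round up to the next whole participant.

n = 98 per group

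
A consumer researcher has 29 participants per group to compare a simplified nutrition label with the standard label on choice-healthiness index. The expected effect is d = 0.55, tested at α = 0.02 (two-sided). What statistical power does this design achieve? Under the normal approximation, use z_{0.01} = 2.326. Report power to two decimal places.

power ≈ 0.41

For two equal groups, power = Φ(d·√(n/2) − z_{α/2}).
d·√(n/2) = 0.55 × √(29/2) = 0.55 × 3.808 = 2.094.
z_β = 2.094 − 2.326 = -0.232.
Power = Φ(-0.232) = 0.408.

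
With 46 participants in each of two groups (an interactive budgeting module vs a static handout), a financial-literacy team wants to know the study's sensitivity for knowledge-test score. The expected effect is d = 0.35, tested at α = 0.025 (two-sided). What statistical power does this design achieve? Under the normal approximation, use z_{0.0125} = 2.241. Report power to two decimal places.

For two equal groups, power = Φ(d·√(n/2) − z_{α/2}).
d·√(n/2) = 0.35 × √(46/2) = 0.35 × 4.796 = 1.679.
z_β = 1.679 − 2.241 = -0.562.
Power = Φ(-0.562) = 0.287.

power ≈ 0.29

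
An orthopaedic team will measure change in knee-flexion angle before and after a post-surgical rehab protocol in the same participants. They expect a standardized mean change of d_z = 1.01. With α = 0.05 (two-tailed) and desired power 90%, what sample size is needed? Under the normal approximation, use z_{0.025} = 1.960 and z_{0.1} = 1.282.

n = 11 pairs

For a paired (one-sample on differences) test: n = ((z_{α/2} + z_β) / d)².
z_{α/2} + z_β = 1.960 + 1.282 = 3.242.
n = (3.242 / 1.01)² = 3.210² = 10.30.
Round up.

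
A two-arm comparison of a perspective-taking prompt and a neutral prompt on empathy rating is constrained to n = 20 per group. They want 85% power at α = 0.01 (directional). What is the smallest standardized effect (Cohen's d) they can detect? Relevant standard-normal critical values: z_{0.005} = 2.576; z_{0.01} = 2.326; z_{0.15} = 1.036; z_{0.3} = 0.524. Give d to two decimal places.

d_min ≈ 1.06

For two independent groups of n = 20 each: d_min = (z_{α} + z_β)·√(2/n).
z-sum = 2.326 + 1.036 = 3.362.
d_min = 3.362 × √(2/20) = 3.362 × 0.3162 = 1.063.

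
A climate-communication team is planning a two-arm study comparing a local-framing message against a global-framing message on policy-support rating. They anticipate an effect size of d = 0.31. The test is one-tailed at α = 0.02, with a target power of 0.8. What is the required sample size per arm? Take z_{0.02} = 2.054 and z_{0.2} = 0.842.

For two independent groups with equal n: n = 2·((z_{α} + z_β) / d)².
z_{α} + z_β = 2.054 + 0.842 = 2.896.
n = 2 × (2.896 / 0.31)² = 2 × 9.342² = 2 × 87.27 = 174.5.
Round up to the next whole participant.

n = 175 per group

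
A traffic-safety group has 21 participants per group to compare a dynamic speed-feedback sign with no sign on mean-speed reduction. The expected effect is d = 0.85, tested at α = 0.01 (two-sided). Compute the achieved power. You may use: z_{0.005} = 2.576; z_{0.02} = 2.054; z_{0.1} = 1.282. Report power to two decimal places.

For two equal groups, power = Φ(d·√(n/2) − z_{α/2}).
d·√(n/2) = 0.85 × √(21/2) = 0.85 × 3.240 = 2.754.
z_β = 2.754 − 2.576 = 0.178.
Power = Φ(0.178) = 0.571.

power ≈ 0.57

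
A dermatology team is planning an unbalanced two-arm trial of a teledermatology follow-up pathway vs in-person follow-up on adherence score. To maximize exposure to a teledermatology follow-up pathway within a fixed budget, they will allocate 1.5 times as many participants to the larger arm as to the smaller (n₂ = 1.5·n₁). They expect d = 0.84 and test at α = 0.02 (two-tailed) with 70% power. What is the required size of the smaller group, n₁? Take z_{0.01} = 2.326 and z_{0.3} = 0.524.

n₁ = 20

With allocation ratio k = n₂/n₁ = 1.5, Var(x̄₁−x̄₂) = σ²(1/n₁ + 1/(k·n₁)) = σ²·(k+1)/(k·n₁).
So n₁ = (1 + 1/k)·((z_{α/2} + z_β)/d)² = 1.667 × (2.850/0.84)².
n₁ = 1.667 × 11.51 = 19.2.
Round up: n₁ = 20, giving n₂ = 1.5 × 20 = 30.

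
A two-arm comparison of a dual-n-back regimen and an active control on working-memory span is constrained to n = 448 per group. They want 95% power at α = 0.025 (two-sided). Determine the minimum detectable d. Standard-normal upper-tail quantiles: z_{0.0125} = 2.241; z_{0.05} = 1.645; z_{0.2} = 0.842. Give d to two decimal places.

For two independent groups of n = 448 each: d_min = (z_{α/2} + z_β)·√(2/n).
z-sum = 2.241 + 1.645 = 3.886.
d_min = 3.886 × √(2/448) = 3.886 × 0.0668 = 0.260.

d_min ≈ 0.26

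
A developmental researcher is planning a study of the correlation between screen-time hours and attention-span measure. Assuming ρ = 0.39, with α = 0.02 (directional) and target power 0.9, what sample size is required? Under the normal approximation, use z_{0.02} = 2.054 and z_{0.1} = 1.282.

Fisher's z: C = ½·ln((1+r)/(1−r)) = ½·ln(2.2787) = 0.4118.
n = ((z_{α} + z_β)/C)² + 3.
(2.054 + 1.282) / 0.4118 = 3.336 / 0.4118 = 8.101.
n = 8.101² + 3 = 65.63 + 3 = 68.6.
Round up.

n = 69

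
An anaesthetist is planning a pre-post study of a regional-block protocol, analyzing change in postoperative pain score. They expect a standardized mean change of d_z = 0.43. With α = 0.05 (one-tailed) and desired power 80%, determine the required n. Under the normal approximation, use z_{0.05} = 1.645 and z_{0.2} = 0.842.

n = 34 pairs

For a paired (one-sample on differences) test: n = ((z_{α} + z_β) / d)².
z_{α} + z_β = 1.645 + 0.842 = 2.487.
n = (2.487 / 0.43)² = 5.784² = 33.45.
Round up.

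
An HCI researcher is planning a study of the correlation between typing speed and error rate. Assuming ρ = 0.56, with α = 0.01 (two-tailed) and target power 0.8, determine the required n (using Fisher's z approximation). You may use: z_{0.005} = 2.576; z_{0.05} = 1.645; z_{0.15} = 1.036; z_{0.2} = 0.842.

Fisher's z: C = ½·ln((1+r)/(1−r)) = ½·ln(3.5455) = 0.6328.
n = ((z_{α/2} + z_β)/C)² + 3.
(2.576 + 0.842) / 0.6328 = 3.418 / 0.6328 = 5.401.
n = 5.401² + 3 = 29.18 + 3 = 32.2.
Round up.

n = 33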